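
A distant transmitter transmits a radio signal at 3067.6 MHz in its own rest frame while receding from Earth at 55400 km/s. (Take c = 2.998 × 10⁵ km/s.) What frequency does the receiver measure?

β = v/c = 55400/299800 = 0.1848.
Relativistic Doppler for frequency: f' = f₀ · √((1 − β)/(1 + β)).
f' = 3067.6 × √(0.8152/1.1848) = 3067.6 × 0.82950 ≈ 2544.6 MHz.

2544.6 MHz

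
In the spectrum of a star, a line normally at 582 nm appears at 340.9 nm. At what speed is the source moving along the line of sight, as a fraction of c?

λ'/λ₀ = 0.5857 < 1 (blueshift), so the source is approaching.
λ'/λ₀ = √((1 − β)/(1 + β)) for an approaching source ⇒ β = (1 − r²)/(1 + r²) with r = λ'/λ₀.
β = (1 − 0.3431)/(1 + 0.3431) ≈ 0.489.

0.489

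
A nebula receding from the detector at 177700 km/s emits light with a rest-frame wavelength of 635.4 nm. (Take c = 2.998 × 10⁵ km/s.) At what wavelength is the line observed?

β = v/c = 177700/299800 = 0.5927.
Relativistic Doppler for wavelength: λ' = λ₀ · √((1 + β)/(1 − β)).
λ' = 635.4 × √(1.5927/0.4073) = 635.4 × 1.97756 ≈ 1256.5 nm.

1256.5 nm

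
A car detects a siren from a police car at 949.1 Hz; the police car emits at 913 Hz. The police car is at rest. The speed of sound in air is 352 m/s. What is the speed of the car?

13.9 m/s

f' > f, so the car is approaching.
f' = f · (v + v_o)/v ⇒ v_o = v · |f'/f − 1|.
v_o = 352 × |949.1/913 − 1| = 352 × 0.03954 ≈ 13.9 m/s.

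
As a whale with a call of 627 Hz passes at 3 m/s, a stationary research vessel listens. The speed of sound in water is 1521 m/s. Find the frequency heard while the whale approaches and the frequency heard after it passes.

628 Hz approaching; 626 Hz receding

Approaching: f₁ = f · v/(v − v_s) = 627 × 1521/1518 ≈ 628 Hz.
Receding: f₂ = f · v/(v + v_s) = 627 × 1521/1524 ≈ 626 Hz.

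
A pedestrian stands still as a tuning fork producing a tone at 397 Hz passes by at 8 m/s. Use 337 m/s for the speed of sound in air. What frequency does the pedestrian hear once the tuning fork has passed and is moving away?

388 Hz

Receding: f₂ = f · v/(v + v_s) = 397 × 337/345 ≈ 388 Hz.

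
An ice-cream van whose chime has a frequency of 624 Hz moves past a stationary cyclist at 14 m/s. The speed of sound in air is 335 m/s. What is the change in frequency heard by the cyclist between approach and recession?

52.2 Hz

Approaching: f₁ = f · v/(v − v_s) = 624 × 335/321 ≈ 651.2 Hz.
Receding: f₂ = f · v/(v + v_s) = 624 × 335/349 ≈ 599.0 Hz.
Drop: f₁ − f₂ = 2f·v·v_s/(v² − v_s²) = 2 × 624 × 335 × 14/(335² − 14²) ≈ 52.2 Hz.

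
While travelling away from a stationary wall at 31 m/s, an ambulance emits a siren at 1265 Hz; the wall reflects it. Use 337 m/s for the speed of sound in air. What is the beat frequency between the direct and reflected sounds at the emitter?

The wall receives the sound from a moving source: f₁ = f₀ · v/(v + v_e) = 1265 × 337/368 ≈ 1158 Hz.
On the return leg the ambulance is a moving observer: f₂ = f₁ · (v − v_e)/v = 1158 × 306/337 ≈ 1052 Hz.
Beat against the emitted tone: |f₂ − f₀| = 2v_e·f₀/(v + v_e) = 2 × 31 × 1265/368 ≈ 213 Hz.

213 Hz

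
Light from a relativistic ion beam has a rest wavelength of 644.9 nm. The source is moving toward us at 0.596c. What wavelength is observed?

Relativistic Doppler for wavelength: λ' = λ₀ · √((1 − β)/(1 + β)).
λ' = 644.9 × √(0.4040/1.5960) = 644.9 × 0.50312 ≈ 324.5 nm.

324.5 nm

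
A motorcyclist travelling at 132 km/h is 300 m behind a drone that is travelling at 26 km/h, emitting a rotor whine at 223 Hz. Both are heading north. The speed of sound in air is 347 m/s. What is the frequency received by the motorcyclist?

242 Hz

26 km/h = 7.222 m/s; 132 km/h = 36.67 m/s.
The motorcyclist is behind, so the drone is moving away from it while the motorcyclist is moving toward the drone.
General Doppler shift: f' = f · (v + v_o)/(v + v_s).
f' = 223 × (347 + 36.67)/(347 + 7.222) = 223 × 383.67/354.22 ≈ 242 Hz.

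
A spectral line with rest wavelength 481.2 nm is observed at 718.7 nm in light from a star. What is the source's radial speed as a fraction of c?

λ'/λ₀ = 1.4936 > 1 (redshift), so the source is receding.
λ'/λ₀ = √((1 + β)/(1 − β)) for a receding source ⇒ β = (r² − 1)/(r² + 1) with r = λ'/λ₀.
β = (2.2307 − 1)/(2.2307 + 1) ≈ 0.381.

0.381c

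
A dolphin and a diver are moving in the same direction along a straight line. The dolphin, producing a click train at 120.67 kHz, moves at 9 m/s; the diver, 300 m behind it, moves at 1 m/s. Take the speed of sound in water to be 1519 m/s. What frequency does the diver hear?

120.0 kHz

The diver is behind, so the dolphin is moving away from it while the diver is moving toward the dolphin.
With source receding and observer approaching, f' = f · (v + v_o)/(v + v_s).
f' = 120.67 × (1519 + 1)/(1519 + 9) = 120.67 × 1520/1528 ≈ 120.0 kHz.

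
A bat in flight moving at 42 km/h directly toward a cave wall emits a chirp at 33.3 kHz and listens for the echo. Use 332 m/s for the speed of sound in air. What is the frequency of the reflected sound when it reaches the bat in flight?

35.7 kHz

42 km/h = 11.67 m/s.
The cave wall receives the sound from a moving source: f₁ = f₀ · v/(v − v_e) = 33.3 × 332/320.33 ≈ 34.5 kHz.
On the return leg the bat in flight is a moving observer: f₂ = f₁ · (v + v_e)/v = 34.5 × 343.67/332 ≈ 35.7 kHz.
Equivalently f₂ = f₀ · (v + v_e)/(v − v_e).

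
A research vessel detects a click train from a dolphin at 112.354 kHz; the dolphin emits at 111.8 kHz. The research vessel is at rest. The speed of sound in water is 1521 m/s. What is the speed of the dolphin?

f' > f, so the dolphin is approaching.
f' = f · v/(v − v_s) ⇒ v_s = v · |1 − f/f'|.
v_s = 1521 × |1 − 111.8/112.354| = 1521 × 0.004931 ≈ 7.5 m/s.

7.5 m/s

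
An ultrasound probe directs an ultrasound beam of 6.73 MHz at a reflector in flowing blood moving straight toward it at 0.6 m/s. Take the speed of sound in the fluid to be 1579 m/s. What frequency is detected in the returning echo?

6.735 MHz

The reflector in flowing blood first receives the wave as a moving observer: f₁ = f₀ · (v + u)/v = 6.73 × (1579 + 0.6)/1579 ≈ 6.733 MHz.
On reflection it acts as a source moving toward the stationary detector: f₂ = f₁ · v/(v − u) = 6.733 × 1579/1578.4 ≈ 6.735 MHz.
Equivalently f₂ = f₀ · (v + u)/(v − u).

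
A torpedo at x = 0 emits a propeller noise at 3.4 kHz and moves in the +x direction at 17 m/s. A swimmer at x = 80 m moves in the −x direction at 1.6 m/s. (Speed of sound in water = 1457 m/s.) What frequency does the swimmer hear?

The observer lies on the +x side, so the source is heading toward the observer and the observer is heading toward the source.
General Doppler shift: f' = f · (v + v_o)/(v − v_s).
f' = 3.4 × (1457 + 1.6)/(1457 − 17) = 3.4 × 1458.6/1440 ≈ 3.44 kHz.

3.44 kHz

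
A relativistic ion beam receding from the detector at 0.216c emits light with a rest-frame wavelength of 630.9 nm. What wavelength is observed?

785.7 nm

Relativistic Doppler for wavelength: λ' = λ₀ · √((1 + β)/(1 − β)).
λ' = 630.9 × √(1.2160/0.7840) = 630.9 × 1.24540 ≈ 785.7 nm.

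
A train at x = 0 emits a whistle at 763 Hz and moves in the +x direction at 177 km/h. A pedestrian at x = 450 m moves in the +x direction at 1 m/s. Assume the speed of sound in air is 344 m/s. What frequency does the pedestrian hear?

177 km/h = 49.17 m/s.
The observer lies on the +x side, so the source is heading toward the observer and the observer is heading away from the source.
General Doppler shift: f' = f · (v − v_o)/(v − v_s).
f' = 763 × (344 − 1)/(344 − 49.17) = 763 × 343/294.83 ≈ 888 Hz.

888 Hz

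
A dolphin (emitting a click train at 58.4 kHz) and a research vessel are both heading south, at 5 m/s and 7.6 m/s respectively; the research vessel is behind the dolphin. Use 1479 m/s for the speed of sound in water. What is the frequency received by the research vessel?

The research vessel is behind, so the dolphin is moving away from it while the research vessel is moving toward the dolphin.
With source receding and observer approaching, f' = f · (v + v_o)/(v + v_s).
f' = 58.4 × (1479 + 7.6)/(1479 + 5) = 58.4 × 1486.6/1484 ≈ 58.5 kHz.

58.5 kHz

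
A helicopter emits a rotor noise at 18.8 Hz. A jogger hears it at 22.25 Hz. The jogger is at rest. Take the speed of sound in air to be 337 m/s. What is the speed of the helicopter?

f' > f, so the helicopter is approaching.
f' = f · v/(v − v_s) ⇒ v_s = v · |1 − f/f'|.
v_s = 337 × |1 − 18.8/22.25| = 337 × 0.1551 ≈ 52 m/s.

52 m/s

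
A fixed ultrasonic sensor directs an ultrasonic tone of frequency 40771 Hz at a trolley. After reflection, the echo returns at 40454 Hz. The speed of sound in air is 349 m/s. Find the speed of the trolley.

Double Doppler shift off a moving reflector: f₂ = f₀ · (v + u)/(v − u) (u > 0 toward emitter).
Rearranging, u = v · (f₂ − f₀)/(f₂ + f₀) = 349 × -317/81225 ≈ -1.36 m/s.
So the trolley is moving at 1.36 m/s away from the emitter.

1.36 m/s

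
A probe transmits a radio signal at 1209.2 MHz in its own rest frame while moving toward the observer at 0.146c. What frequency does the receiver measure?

1400.8 MHz

Relativistic Doppler for frequency: f' = f₀ · √((1 + β)/(1 − β)).
f' = 1209.2 × √(1.1460/0.8540) = 1209.2 × 1.15841 ≈ 1400.8 MHz.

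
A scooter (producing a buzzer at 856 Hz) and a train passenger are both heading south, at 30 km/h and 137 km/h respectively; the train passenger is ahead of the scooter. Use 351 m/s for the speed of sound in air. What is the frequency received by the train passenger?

30 km/h = 8.333 m/s; 137 km/h = 38.06 m/s.
The train passenger is ahead, so the scooter is moving toward it while the train passenger is moving away from the scooter.
Both move, so f' = f · (v − v_o)/(v − v_s).
f' = 856 × (351 − 38.06)/(351 − 8.333) = 856 × 312.94/342.67 ≈ 782 Hz.

782 Hz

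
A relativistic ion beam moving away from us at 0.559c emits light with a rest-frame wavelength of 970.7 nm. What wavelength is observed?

1825.1 nm

Relativistic Doppler for wavelength: λ' = λ₀ · √((1 + β)/(1 − β)).
λ' = 970.7 × √(1.5590/0.4410) = 970.7 × 1.88020 ≈ 1825.1 nm.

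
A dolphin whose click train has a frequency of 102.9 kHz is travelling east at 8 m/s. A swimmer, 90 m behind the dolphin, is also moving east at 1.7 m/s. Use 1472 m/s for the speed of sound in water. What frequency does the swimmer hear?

102.5 kHz

The swimmer is behind, so the dolphin is moving away from it while the swimmer is moving toward the dolphin.
General Doppler shift: f' = f · (v + v_o)/(v + v_s).
f' = 102.9 × (1472 + 1.7)/(1472 + 8) = 102.9 × 1473.7/1480 ≈ 102.5 kHz.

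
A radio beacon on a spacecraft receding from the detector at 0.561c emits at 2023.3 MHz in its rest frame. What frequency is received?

Relativistic Doppler for frequency: f' = f₀ · √((1 − β)/(1 + β)).
f' = 2023.3 × √(0.4390/1.5610) = 2023.3 × 0.53031 ≈ 1073.0 MHz.

1073.0 MHz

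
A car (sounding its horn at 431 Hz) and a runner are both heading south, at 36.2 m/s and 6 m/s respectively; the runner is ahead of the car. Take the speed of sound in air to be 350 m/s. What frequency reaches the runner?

472 Hz

The runner is ahead, so the car is moving toward it while the runner is moving away from the car.
With source approaching and observer receding, f' = f · (v − v_o)/(v − v_s).
f' = 431 × (350 − 6)/(350 − 36.2) = 431 × 344/313.8 ≈ 472 Hz.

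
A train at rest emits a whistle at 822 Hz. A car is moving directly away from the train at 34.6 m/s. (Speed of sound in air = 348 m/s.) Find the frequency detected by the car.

740 Hz

Only the observer moves, away from the source, so f' = f · (v − v_o)/v.
f' = 822 × (348 − 34.6)/348 = 822 × 313.4/348 ≈ 740 Hz.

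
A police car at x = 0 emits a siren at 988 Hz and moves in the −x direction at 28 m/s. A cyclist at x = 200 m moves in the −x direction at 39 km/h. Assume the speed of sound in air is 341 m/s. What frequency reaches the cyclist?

39 km/h = 10.83 m/s.
The observer lies on the +x side, so the source is heading away from the observer and the observer is heading toward the source.
General Doppler shift: f' = f · (v + v_o)/(v + v_s).
f' = 988 × (341 + 10.83)/(341 + 28) = 988 × 351.83/369 ≈ 942 Hz.

942 Hz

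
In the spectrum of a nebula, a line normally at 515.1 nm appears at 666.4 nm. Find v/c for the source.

0.252

λ'/λ₀ = 1.2937 > 1 (redshift), so the source is receding.
λ'/λ₀ = √((1 + β)/(1 − β)) for a receding source ⇒ β = (r² − 1)/(r² + 1) with r = λ'/λ₀.
β = (1.6737 − 1)/(1.6737 + 1) ≈ 0.252.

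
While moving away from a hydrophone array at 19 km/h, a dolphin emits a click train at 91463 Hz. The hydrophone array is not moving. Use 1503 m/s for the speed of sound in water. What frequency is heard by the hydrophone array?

91143 Hz

19 km/h = 5.278 m/s.
Only the source moves, away from the listener, so f' = f · v/(v + v_s).
f' = 91463 × 1503/(1503 + 5.278) = 91463 × 1503/1508 ≈ 91143 Hz.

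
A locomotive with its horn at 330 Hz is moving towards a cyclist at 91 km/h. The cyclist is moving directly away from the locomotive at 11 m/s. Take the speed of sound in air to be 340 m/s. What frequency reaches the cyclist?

91 km/h = 25.28 m/s.
Both move, so f' = f · (v − v_o)/(v − v_s).
f' = 330 × (340 − 11)/(340 − 25.28) = 330 × 329/314.72 ≈ 345 Hz.

345 Hz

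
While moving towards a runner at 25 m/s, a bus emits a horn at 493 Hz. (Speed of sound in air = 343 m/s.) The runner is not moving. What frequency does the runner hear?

Only the source moves, toward the listener, so f' = f · v/(v − v_s).
f' = 493 × 343/(343 − 25) = 493 × 343/318 ≈ 532 Hz.

532 Hz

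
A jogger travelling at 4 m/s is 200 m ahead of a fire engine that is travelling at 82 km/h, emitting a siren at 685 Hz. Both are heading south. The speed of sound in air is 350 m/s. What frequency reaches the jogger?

724 Hz

82 km/h = 22.78 m/s.
The jogger is ahead, so the fire engine is moving toward it while the jogger is moving away from the fire engine.
With source approaching and observer receding, f' = f · (v − v_o)/(v − v_s).
f' = 685 × (350 − 4)/(350 − 22.78) = 685 × 346/327.22 ≈ 724 Hz.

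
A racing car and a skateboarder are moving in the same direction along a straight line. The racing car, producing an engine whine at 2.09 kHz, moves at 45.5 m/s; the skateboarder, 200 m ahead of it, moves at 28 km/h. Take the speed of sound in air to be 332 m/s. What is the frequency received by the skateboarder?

2.37 kHz

28 km/h = 7.778 m/s.
The skateboarder is ahead, so the racing car is moving toward it while the skateboarder is moving away from the racing car.
With source approaching and observer receding, f' = f · (v − v_o)/(v − v_s).
f' = 2.09 × (332 − 7.778)/(332 − 45.5) = 2.09 × 324.22/286.5 ≈ 2.37 kHz.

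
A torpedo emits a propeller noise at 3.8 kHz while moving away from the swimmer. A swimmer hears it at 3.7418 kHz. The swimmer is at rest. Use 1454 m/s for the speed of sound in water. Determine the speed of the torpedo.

f' = f · v/(v + v_s) ⇒ v_s = v · |1 − f/f'|.
v_s = 1454 × |1 − 3.8/3.7418| = 1454 × 0.01555 ≈ 22.6 m/s.

22.6 m/s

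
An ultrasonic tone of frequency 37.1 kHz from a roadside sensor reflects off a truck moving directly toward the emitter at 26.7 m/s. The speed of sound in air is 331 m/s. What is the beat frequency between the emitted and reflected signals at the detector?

The truck first receives the wave as a moving observer: f₁ = f₀ · (v + u)/v = 37.1 × (331 + 26.7)/331 ≈ 40.09 kHz.
On reflection it acts as a source moving toward the stationary detector: f₂ = f₁ · v/(v − u) = 40.09 × 331/304.3 ≈ 43.61 kHz.
Beat frequency (with f₀ = 37100 Hz): |f₂ − f₀| = 2u·f₀/(v − u) = 2 × 26.7 × 37100/304.3 ≈ 6510 Hz.

6510 Hz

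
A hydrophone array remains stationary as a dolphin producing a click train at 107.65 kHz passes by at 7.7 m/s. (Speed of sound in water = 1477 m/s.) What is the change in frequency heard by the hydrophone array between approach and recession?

Approaching: f₁ = f · v/(v − v_s) = 107.65 × 1477/1469.3 ≈ 108.21 kHz.
Receding: f₂ = f · v/(v + v_s) = 107.65 × 1477/1484.7 ≈ 107.09 kHz.
Drop: f₁ − f₂ = 2f·v·v_s/(v² − v_s²) = 2 × 107.65 × 1477 × 7.7/(1477² − 7.7²) ≈ 1.12 kHz.

1.12 kHz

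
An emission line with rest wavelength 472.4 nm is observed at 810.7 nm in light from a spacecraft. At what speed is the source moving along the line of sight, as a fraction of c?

0.493c

λ'/λ₀ = 1.7161 > 1 (redshift), so the source is receding.
λ'/λ₀ = √((1 + β)/(1 − β)) for a receding source ⇒ β = (r² − 1)/(r² + 1) with r = λ'/λ₀.
β = (2.9451 − 1)/(2.9451 + 1) ≈ 0.493.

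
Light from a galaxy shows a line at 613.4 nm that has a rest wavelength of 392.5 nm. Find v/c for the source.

0.419c

λ'/λ₀ = 1.5628 > 1 (redshift), so the source is receding.
λ'/λ₀ = √((1 + β)/(1 − β)) for a receding source ⇒ β = (r² − 1)/(r² + 1) with r = λ'/λ₀.
β = (2.4424 − 1)/(2.4424 + 1) ≈ 0.419.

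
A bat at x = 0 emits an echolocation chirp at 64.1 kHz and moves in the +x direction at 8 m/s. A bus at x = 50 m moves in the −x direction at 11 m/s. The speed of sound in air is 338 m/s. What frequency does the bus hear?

67.8 kHz

The observer lies on the +x side, so the source is heading toward the observer and the observer is heading toward the source.
Both move, so f' = f · (v + v_o)/(v − v_s).
f' = 64.1 × (338 + 11)/(338 − 8) = 64.1 × 349/330 ≈ 67.8 kHz.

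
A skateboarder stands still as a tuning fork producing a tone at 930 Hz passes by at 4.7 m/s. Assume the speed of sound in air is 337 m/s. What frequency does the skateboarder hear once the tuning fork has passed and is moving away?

Receding: f₂ = f · v/(v + v_s) = 930 × 337/341.7 ≈ 917 Hz.

917 Hz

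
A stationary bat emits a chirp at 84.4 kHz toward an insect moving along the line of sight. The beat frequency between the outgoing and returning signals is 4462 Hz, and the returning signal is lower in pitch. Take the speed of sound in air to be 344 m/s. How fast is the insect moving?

Double Doppler shift off a moving reflector: f₂ = f₀ · (v + u)/(v − u) (u > 0 toward emitter).
Returning signal is lower, so f₂ = f₀ − Δf = 84400 − 4462 = 79938 Hz.
Rearranging, u = v · (f₂ − f₀)/(f₂ + f₀) = 344 × -4462/164338 ≈ -9.3 m/s.
So the insect is moving at 9.3 m/s away from the emitter.

9.3 m/s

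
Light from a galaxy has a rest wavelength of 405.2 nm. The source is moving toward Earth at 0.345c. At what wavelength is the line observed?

282.8 nm

Relativistic Doppler for wavelength: λ' = λ₀ · √((1 − β)/(1 + β)).
λ' = 405.2 × √(0.6550/1.3450) = 405.2 × 0.69785 ≈ 282.8 nm.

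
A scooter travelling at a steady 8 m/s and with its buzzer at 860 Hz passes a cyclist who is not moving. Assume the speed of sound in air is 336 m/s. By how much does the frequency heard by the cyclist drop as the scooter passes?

41.0 Hz

Approaching: f₁ = f · v/(v − v_s) = 860 × 336/328 ≈ 881.0 Hz.
Receding: f₂ = f · v/(v + v_s) = 860 × 336/344 ≈ 840.0 Hz.
Drop: f₁ − f₂ = 2f·v·v_s/(v² − v_s²) = 2 × 860 × 336 × 8/(336² − 8²) ≈ 41.0 Hz.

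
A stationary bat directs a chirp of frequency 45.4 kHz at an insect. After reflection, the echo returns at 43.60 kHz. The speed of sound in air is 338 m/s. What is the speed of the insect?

Double Doppler shift off a moving reflector: f₂ = f₀ · (v + u)/(v − u) (u > 0 toward emitter).
Rearranging, u = v · (f₂ − f₀)/(f₂ + f₀) = 338 × -1.80/89.00 ≈ -6.8 m/s.
So the insect is moving at 6.8 m/s away from the emitter.

6.8 m/s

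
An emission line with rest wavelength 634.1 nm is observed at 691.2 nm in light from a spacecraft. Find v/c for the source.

λ'/λ₀ = 1.0900 > 1 (redshift), so the source is receding.
λ'/λ₀ = √((1 + β)/(1 − β)) for a receding source ⇒ β = (r² − 1)/(r² + 1) with r = λ'/λ₀.
β = (1.1882 − 1)/(1.1882 + 1) ≈ 0.086.

0.086c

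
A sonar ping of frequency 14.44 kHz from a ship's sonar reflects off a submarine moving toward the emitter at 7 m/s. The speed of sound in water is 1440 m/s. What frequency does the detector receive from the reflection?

14.58 kHz

The submarine first receives the wave as a moving observer: f₁ = f₀ · (v + u)/v = 14.44 × (1440 + 7)/1440 ≈ 14.51 kHz.
On reflection it acts as a source moving toward the stationary detector: f₂ = f₁ · v/(v − u) = 14.51 × 1440/1433 ≈ 14.58 kHz.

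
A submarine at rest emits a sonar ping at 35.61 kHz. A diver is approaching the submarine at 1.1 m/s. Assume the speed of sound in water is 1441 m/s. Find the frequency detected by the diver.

Moving observer, stationary source: f' = f · (v + v_o)/v.
f' = 35.61 × (1441 + 1.1)/1441 = 35.61 × 1442.1/1441 ≈ 35.6 kHz.

35.6 kHz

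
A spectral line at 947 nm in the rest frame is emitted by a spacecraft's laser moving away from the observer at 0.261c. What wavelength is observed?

Relativistic Doppler for wavelength: λ' = λ₀ · √((1 + β)/(1 − β)).
λ' = 947 × √(1.2610/0.7390) = 947 × 1.30628 ≈ 1237.0 nm.

1237.0 nm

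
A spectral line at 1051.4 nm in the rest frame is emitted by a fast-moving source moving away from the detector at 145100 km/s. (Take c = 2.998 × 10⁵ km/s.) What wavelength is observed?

1783.0 nm

β = v/c = 145100/299800 = 0.4840.
Relativistic Doppler for wavelength: λ' = λ₀ · √((1 + β)/(1 − β)).
λ' = 1051.4 × √(1.4840/0.5160) = 1051.4 × 1.69584 ≈ 1783.0 nm.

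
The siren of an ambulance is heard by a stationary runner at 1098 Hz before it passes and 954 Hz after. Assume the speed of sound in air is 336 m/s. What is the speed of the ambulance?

23.6 m/s

f₁/f₂ = (v + v_s)/(v − v_s), so v_s = v · (f₁ − f₂)/(f₁ + f₂).
v_s = 336 × (1098 − 954)/(1098 + 954) = 336 × 144/2052 ≈ 23.6 m/s.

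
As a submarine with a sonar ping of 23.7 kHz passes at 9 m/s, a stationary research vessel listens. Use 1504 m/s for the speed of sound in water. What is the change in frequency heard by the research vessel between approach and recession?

0.284 kHz

Approaching: f₁ = f · v/(v − v_s) = 23.7 × 1504/1495 ≈ 23.843 kHz.
Receding: f₂ = f · v/(v + v_s) = 23.7 × 1504/1513 ≈ 23.559 kHz.
Drop: f₁ − f₂ = 2f·v·v_s/(v² − v_s²) = 2 × 23.7 × 1504 × 9/(1504² − 9²) ≈ 0.284 kHz.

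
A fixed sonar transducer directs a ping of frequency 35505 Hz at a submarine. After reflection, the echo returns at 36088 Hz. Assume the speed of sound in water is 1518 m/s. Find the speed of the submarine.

12.4 m/s

Double Doppler shift off a moving reflector: f₂ = f₀ · (v + u)/(v − u) (u > 0 toward emitter).
Rearranging, u = v · (f₂ − f₀)/(f₂ + f₀) = 1518 × 583/71593 ≈ 12.4 m/s.
So the submarine is moving at 12.4 m/s toward the emitter.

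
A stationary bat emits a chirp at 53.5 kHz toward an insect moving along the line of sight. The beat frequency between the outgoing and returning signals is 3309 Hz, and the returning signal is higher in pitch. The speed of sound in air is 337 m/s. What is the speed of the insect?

10.1 m/s

Double Doppler shift off a moving reflector: f₂ = f₀ · (v + u)/(v − u) (u > 0 toward emitter).
Returning signal is higher, so f₂ = f₀ + Δf = 53500 + 3309 = 56809 Hz.
Rearranging, u = v · (f₂ − f₀)/(f₂ + f₀) = 337 × 3309/110309 ≈ 10.1 m/s.
So the insect is moving at 10.1 m/s toward the emitter.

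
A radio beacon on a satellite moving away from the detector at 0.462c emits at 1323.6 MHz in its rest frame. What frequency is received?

Relativistic Doppler for frequency: f' = f₀ · √((1 − β)/(1 + β)).
f' = 1323.6 × √(0.5380/1.4620) = 1323.6 × 0.60662 ≈ 802.9 MHz.

802.9 MHz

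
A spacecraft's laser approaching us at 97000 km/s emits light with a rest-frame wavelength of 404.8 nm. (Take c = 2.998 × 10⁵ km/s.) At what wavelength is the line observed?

289.4 nm

β = v/c = 97000/299800 = 0.3235.
Relativistic Doppler for wavelength: λ' = λ₀ · √((1 − β)/(1 + β)).
λ' = 404.8 × √(0.6765/1.3235) = 404.8 × 0.71490 ≈ 289.4 nm.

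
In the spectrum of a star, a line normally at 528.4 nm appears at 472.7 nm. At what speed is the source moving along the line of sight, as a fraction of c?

λ'/λ₀ = 0.8946 < 1 (blueshift), so the source is approaching.
λ'/λ₀ = √((1 − β)/(1 + β)) for an approaching source ⇒ β = (1 − r²)/(1 + r²) with r = λ'/λ₀.
β = (1 − 0.8003)/(1 + 0.8003) ≈ 0.111.

0.111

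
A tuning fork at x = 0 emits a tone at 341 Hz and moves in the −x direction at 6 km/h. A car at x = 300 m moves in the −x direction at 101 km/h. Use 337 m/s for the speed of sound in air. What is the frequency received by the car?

6 km/h = 1.667 m/s; 101 km/h = 28.06 m/s.
The observer lies on the +x side, so the source is heading away from the observer and the observer is heading toward the source.
With source receding and observer approaching, f' = f · (v + v_o)/(v + v_s).
f' = 341 × (337 + 28.06)/(337 + 1.667) = 341 × 365.06/338.67 ≈ 368 Hz.

368 Hz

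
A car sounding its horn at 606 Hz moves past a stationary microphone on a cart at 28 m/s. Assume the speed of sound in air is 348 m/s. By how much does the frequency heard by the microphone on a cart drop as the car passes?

Approaching: f₁ = f · v/(v − v_s) = 606 × 348/320 ≈ 659.0 Hz.
Receding: f₂ = f · v/(v + v_s) = 606 × 348/376 ≈ 560.9 Hz.
Drop: f₁ − f₂ = 2f·v·v_s/(v² − v_s²) = 2 × 606 × 348 × 28/(348² − 28²) ≈ 98.2 Hz.

98.2 Hz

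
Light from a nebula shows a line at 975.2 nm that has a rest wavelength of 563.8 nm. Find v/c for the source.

λ'/λ₀ = 1.7297 > 1 (redshift), so the source is receding.
λ'/λ₀ = √((1 + β)/(1 − β)) for a receding source ⇒ β = (r² − 1)/(r² + 1) with r = λ'/λ₀.
β = (2.9918 − 1)/(2.9918 + 1) ≈ 0.499.

0.499c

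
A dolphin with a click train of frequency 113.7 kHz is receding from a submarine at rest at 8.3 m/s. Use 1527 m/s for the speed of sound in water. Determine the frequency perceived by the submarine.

113.1 kHz

With the source moving away from a stationary observer, f' = f · v/(v + v_s).
f' = 113.7 × 1527/(1527 + 8.3) = 113.7 × 1527/1535 ≈ 113.1 kHz.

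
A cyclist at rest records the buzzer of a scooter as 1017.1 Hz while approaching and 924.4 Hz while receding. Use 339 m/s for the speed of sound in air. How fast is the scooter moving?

16.2 m/s

f₁/f₂ = (v + v_s)/(v − v_s), so v_s = v · (f₁ − f₂)/(f₁ + f₂).
v_s = 339 × (1017.1 − 924.4)/(1017.1 + 924.4) = 339 × 92.7/1941.5 ≈ 16.2 m/s.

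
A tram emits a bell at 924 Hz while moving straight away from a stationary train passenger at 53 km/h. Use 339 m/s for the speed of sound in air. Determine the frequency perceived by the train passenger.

886 Hz

53 km/h = 14.72 m/s.
With the source moving away from a stationary observer, f' = f · v/(v + v_s).
f' = 924 × 339/(339 + 14.72) = 924 × 339/353.7 ≈ 886 Hz.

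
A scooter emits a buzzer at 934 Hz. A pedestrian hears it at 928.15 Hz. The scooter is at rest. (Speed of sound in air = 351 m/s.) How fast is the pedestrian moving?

2.20 m/s

f' < f, so the pedestrian is receding.
f' = f · (v − v_o)/v ⇒ v_o = v · |f'/f − 1|.
v_o = 351 × |928.15/934 − 1| = 351 × 0.006263 ≈ 2.20 m/s.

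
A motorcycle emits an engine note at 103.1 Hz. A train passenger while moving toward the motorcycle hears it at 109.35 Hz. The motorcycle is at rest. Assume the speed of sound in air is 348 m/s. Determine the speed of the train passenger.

f' = f · (v + v_o)/v ⇒ v_o = v · |f'/f − 1|.
v_o = 348 × |109.35/103.1 − 1| = 348 × 0.06062 ≈ 21.1 m/s.

21.1 m/s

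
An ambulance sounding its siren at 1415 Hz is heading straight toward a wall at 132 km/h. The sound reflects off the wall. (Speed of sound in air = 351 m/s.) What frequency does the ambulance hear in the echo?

1745 Hz

132 km/h = 36.67 m/s.
The wall receives the sound from a moving source: f₁ = f₀ · v/(v − v_e) = 1415 × 351/314.33 ≈ 1580 Hz.
On the return leg the ambulance is a moving observer: f₂ = f₁ · (v + v_e)/v = 1580 × 387.67/351 ≈ 1745 Hz.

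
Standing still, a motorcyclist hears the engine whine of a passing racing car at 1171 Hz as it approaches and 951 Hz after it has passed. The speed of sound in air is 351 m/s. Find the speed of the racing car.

f₁/f₂ = (v + v_s)/(v − v_s), so v_s = v · (f₁ − f₂)/(f₁ + f₂).
v_s = 351 × (1171 − 951)/(1171 + 951) = 351 × 220/2122 ≈ 36 m/s.

36 m/s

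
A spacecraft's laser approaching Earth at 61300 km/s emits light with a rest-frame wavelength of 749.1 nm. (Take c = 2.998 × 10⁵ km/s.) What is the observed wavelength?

β = v/c = 61300/299800 = 0.2045.
Relativistic Doppler for wavelength: λ' = λ₀ · √((1 − β)/(1 + β)).
λ' = 749.1 × √(0.7955/1.2045) = 749.1 × 0.81270 ≈ 608.8 nm.

608.8 nm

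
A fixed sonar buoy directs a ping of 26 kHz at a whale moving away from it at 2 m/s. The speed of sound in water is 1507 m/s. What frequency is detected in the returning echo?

25.9 kHz

At the whale (a moving observer), f₁ = f₀ · (v − u)/v = 26 × 1505/1507 ≈ 26.0 kHz.
On reflection it acts as a source moving away from the stationary detector: f₂ = f₁ · v/(v + u) = 26.0 × 1507/1509 ≈ 25.9 kHz.
Equivalently f₂ = f₀ · (v − u)/(v + u).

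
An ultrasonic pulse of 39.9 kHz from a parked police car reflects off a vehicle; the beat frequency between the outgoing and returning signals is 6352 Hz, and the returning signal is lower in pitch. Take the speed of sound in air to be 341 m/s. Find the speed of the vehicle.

Double Doppler shift off a moving reflector: f₂ = f₀ · (v + u)/(v − u) (u > 0 toward emitter).
Returning signal is lower, so f₂ = f₀ − Δf = 39900 − 6352 = 33548 Hz.
Rearranging, u = v · (f₂ − f₀)/(f₂ + f₀) = 341 × -6352/73448 ≈ -29 m/s.
So the vehicle is moving at 29 m/s away from the emitter.

29 m/s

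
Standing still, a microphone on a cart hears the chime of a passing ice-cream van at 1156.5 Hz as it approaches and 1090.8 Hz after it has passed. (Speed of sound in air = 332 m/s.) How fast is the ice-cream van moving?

9.7 m/s

f₁/f₂ = (v + v_s)/(v − v_s), so v_s = v · (f₁ − f₂)/(f₁ + f₂).
v_s = 332 × (1156.5 − 1090.8)/(1156.5 + 1090.8) = 332 × 65.7/2247.3 ≈ 9.7 m/s.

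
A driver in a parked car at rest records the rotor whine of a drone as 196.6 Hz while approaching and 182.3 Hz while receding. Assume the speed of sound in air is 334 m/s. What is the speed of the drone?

12.6 m/s

f₁/f₂ = (v + v_s)/(v − v_s), so v_s = v · (f₁ − f₂)/(f₁ + f₂).
v_s = 334 × (196.6 − 182.3)/(196.6 + 182.3) = 334 × 14.3/378.9 ≈ 12.6 m/s.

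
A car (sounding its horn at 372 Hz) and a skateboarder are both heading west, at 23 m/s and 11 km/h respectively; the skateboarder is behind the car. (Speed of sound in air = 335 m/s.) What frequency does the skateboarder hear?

351 Hz

11 km/h = 3.056 m/s.
The skateboarder is behind, so the car is moving away from it while the skateboarder is moving toward the car.
With source receding and observer approaching, f' = f · (v + v_o)/(v + v_s).
f' = 372 × (335 + 3.056)/(335 + 23) = 372 × 338.06/358 ≈ 351 Hz.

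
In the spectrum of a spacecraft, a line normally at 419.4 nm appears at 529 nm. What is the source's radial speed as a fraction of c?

0.228c

λ'/λ₀ = 1.2613 > 1 (redshift), so the source is receding.
λ'/λ₀ = √((1 + β)/(1 − β)) for a receding source ⇒ β = (r² − 1)/(r² + 1) with r = λ'/λ₀.
β = (1.5909 − 1)/(1.5909 + 1) ≈ 0.228.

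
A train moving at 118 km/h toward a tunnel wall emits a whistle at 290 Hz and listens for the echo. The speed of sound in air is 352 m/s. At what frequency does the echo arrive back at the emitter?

350 Hz

118 km/h = 32.78 m/s.
The tunnel wall receives the sound from a moving source: f₁ = f₀ · v/(v − v_e) = 290 × 352/319.22 ≈ 320 Hz.
On the return leg the train is a moving observer: f₂ = f₁ · (v + v_e)/v = 320 × 384.78/352 ≈ 350 Hz.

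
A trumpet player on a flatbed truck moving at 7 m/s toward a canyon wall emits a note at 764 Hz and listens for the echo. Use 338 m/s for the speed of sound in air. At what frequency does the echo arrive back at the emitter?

The canyon wall receives the sound from a moving source: f₁ = f₀ · v/(v − v_e) = 764 × 338/331 ≈ 780 Hz.
On the return leg the trumpet player on a flatbed truck is a moving observer: f₂ = f₁ · (v + v_e)/v = 780 × 345/338 ≈ 796 Hz.

796 Hz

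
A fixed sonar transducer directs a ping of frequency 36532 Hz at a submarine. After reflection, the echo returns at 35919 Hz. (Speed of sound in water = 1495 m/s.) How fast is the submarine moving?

Double Doppler shift off a moving reflector: f₂ = f₀ · (v + u)/(v − u) (u > 0 toward emitter).
Rearranging, u = v · (f₂ − f₀)/(f₂ + f₀) = 1495 × -613/72451 ≈ -12.6 m/s.
So the submarine is moving at 12.6 m/s away from the emitter.

12.6 m/s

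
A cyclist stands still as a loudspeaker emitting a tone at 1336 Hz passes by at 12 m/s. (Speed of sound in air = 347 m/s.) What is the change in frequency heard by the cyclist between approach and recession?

Approaching: f₁ = f · v/(v − v_s) = 1336 × 347/335 ≈ 1383.9 Hz.
Receding: f₂ = f · v/(v + v_s) = 1336 × 347/359 ≈ 1291.3 Hz.
Drop: f₁ − f₂ = 2f·v·v_s/(v² − v_s²) = 2 × 1336 × 347 × 12/(347² − 12²) ≈ 92.5 Hz.

92.5 Hz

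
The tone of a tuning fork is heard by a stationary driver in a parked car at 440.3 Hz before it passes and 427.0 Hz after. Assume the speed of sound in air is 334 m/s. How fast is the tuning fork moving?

f₁/f₂ = (v + v_s)/(v − v_s), so v_s = v · (f₁ − f₂)/(f₁ + f₂).
v_s = 334 × (440.3 − 427.0)/(440.3 + 427.0) = 334 × 13.3/867.3 ≈ 5.1 m/s.

5.1 m/s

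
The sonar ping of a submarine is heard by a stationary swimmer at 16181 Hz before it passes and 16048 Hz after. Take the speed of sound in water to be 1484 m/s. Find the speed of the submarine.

f₁/f₂ = (v + v_s)/(v − v_s), so v_s = v · (f₁ − f₂)/(f₁ + f₂).
v_s = 1484 × (16181 − 16048)/(16181 + 16048) = 1484 × 133/32229 ≈ 6.1 m/s.

6.1 m/s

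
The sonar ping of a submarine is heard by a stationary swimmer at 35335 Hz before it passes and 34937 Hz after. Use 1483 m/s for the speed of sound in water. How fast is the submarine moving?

f₁/f₂ = (v + v_s)/(v − v_s), so v_s = v · (f₁ − f₂)/(f₁ + f₂).
v_s = 1483 × (35335 − 34937)/(35335 + 34937) = 1483 × 398/70272 ≈ 8.4 m/s.

8.4 m/s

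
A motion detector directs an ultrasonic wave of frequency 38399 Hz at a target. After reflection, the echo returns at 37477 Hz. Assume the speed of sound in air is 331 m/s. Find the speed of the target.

4.0 m/s

Double Doppler shift off a moving reflector: f₂ = f₀ · (v + u)/(v − u) (u > 0 toward emitter).
Rearranging, u = v · (f₂ − f₀)/(f₂ + f₀) = 331 × -922/75876 ≈ -4.0 m/s.
So the target is moving at 4.0 m/s away from the emitter.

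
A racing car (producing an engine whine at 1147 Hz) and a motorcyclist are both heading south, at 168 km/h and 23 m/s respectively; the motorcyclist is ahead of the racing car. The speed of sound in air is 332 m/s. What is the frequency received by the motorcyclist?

1242 Hz

168 km/h = 46.67 m/s.
The motorcyclist is ahead, so the racing car is moving toward it while the motorcyclist is moving away from the racing car.
General Doppler shift: f' = f · (v − v_o)/(v − v_s).
f' = 1147 × (332 − 23)/(332 − 46.67) = 1147 × 309/285.33 ≈ 1242 Hz.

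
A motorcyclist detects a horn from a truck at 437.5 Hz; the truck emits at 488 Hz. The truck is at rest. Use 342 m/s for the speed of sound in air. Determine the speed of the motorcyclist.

35 m/s

f' < f, so the motorcyclist is receding.
f' = f · (v − v_o)/v ⇒ v_o = v · |f'/f − 1|.
v_o = 342 × |437.5/488 − 1| = 342 × 0.1035 ≈ 35 m/s.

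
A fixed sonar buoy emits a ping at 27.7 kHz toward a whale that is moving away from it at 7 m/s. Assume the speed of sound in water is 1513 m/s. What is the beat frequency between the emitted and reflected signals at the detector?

255 Hz

At the whale (a moving observer), f₁ = f₀ · (v − u)/v = 27.7 × 1506/1513 ≈ 27.572 kHz.
On reflection it acts as a source moving away from the stationary detector: f₂ = f₁ · v/(v + u) = 27.572 × 1513/1520 ≈ 27.445 kHz.
Beat frequency (with f₀ = 27700 Hz): |f₂ − f₀| = 2u·f₀/(v + u) = 2 × 7 × 27700/1520 ≈ 255 Hz.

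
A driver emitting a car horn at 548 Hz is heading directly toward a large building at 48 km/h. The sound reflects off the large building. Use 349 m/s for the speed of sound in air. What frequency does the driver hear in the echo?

592 Hz

48 km/h = 13.33 m/s.
The large building receives the sound from a moving source: f₁ = f₀ · v/(v − v_e) = 548 × 349/335.67 ≈ 570 Hz.
On the return leg the driver is a moving observer: f₂ = f₁ · (v + v_e)/v = 570 × 362.33/349 ≈ 592 Hz.
Equivalently f₂ = f₀ · (v + v_e)/(v − v_e).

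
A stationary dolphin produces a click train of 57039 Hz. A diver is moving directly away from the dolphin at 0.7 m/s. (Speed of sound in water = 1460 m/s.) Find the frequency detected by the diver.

Moving observer, stationary source: f' = f · (v − v_o)/v.
f' = 57039 × (1460 − 0.7)/1460 = 57039 × 1459.3/1460 ≈ 57012 Hz.

57012 Hz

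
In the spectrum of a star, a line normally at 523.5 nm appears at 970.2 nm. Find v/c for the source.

0.549

λ'/λ₀ = 1.8533 > 1 (redshift), so the source is receding.
λ'/λ₀ = √((1 + β)/(1 − β)) for a receding source ⇒ β = (r² − 1)/(r² + 1) with r = λ'/λ₀.
β = (3.4347 − 1)/(3.4347 + 1) ≈ 0.549.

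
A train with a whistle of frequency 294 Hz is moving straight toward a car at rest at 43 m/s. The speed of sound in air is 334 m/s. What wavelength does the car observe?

With the source moving toward a stationary observer, f' = f · v/(v − v_s).
f' = 294 × 334/(334 − 43) ≈ 337 Hz.
λ' = v/f' = 334/337.443 ≈ 99.0 cm.

99.0 cm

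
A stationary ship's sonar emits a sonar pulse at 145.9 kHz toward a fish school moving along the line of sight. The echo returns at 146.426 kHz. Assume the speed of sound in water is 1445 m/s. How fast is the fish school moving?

Double Doppler shift off a moving reflector: f₂ = f₀ · (v + u)/(v − u) (u > 0 toward emitter).
Rearranging, u = v · (f₂ − f₀)/(f₂ + f₀) = 1445 × 0.526/292.326 ≈ 2.60 m/s.
So the fish school is moving at 2.60 m/s toward the emitter.

2.60 m/s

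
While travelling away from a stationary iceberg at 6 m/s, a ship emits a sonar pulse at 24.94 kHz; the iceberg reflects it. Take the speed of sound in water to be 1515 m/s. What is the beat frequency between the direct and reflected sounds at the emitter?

197 Hz

The iceberg receives the sound from a moving source: f₁ = f₀ · v/(v + v_e) = 24.94 × 1515/1521 ≈ 24.8416 kHz.
On the return leg the ship is a moving observer: f₂ = f₁ · (v − v_e)/v = 24.8416 × 1509/1515 ≈ 24.7432 kHz.
Equivalently f₂ = f₀ · (v − v_e)/(v + v_e).
Beat against the emitted tone (with f₀ = 24940 Hz): |f₂ − f₀| = 2v_e·f₀/(v + v_e) = 2 × 6 × 24940/1521 ≈ 197 Hz.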